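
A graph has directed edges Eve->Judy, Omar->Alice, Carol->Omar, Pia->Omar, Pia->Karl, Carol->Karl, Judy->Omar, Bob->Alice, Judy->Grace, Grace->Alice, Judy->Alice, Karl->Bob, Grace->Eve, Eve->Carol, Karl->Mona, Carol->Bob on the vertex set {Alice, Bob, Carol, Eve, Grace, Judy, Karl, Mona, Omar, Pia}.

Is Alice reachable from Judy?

Explore from Judy.
Distance 1: reach Alice, Grace, Omar.
Found Alice.

Yes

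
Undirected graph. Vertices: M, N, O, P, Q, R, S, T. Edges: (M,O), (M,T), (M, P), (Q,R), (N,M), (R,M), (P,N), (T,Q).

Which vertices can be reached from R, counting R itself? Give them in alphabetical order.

M, N, O, P, Q, R, T

Start at R.
Its neighbours: M, Q.
Then their neighbours: N, O, P, T.
Nothing further is reachable.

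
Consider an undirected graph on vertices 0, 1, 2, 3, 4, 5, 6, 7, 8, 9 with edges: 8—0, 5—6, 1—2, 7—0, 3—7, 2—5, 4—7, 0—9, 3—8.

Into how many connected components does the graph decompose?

2

From 0: component {0, 3, 4, 7, 8, 9}.
From 1: component {1, 2, 5, 6}.
That's 2 components.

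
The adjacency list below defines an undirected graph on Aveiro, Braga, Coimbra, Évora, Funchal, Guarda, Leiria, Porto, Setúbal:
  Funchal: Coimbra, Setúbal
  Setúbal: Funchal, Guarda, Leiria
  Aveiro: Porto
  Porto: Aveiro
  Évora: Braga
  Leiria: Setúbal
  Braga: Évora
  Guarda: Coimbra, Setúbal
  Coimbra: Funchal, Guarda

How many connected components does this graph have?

From Aveiro: component {Aveiro, Porto}.
From Braga: component {Braga, Évora}.
From Coimbra: component {Coimbra, Funchal, Guarda, Leiria, Setúbal}.
That's 3 components.

3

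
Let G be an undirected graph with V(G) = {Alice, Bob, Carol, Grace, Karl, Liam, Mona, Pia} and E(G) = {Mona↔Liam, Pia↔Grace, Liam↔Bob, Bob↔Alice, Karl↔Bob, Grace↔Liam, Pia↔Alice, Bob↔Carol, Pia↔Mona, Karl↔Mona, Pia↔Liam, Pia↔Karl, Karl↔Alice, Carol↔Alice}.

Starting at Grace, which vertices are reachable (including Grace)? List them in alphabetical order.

Alice, Bob, Carol, Grace, Karl, Liam, Mona, Pia

Start at Grace.
Its neighbours: Liam, Pia.
Then their neighbours: Alice, Bob, Karl, Mona.
Then next layer: Carol.
Every vertex is now reached.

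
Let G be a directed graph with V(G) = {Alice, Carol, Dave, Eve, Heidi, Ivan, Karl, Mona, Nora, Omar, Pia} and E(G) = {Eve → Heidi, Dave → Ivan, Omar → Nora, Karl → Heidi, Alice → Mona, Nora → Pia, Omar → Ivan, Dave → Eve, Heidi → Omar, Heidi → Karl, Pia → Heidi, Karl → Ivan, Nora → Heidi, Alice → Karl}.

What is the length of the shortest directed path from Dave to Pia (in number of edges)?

5

Distance 0: Dave.
Distance 1: Eve, Ivan.
Distance 2: Heidi.
Distance 3: Karl, Omar.
Distance 4: Nora.
Distance 5: Pia — contains Pia.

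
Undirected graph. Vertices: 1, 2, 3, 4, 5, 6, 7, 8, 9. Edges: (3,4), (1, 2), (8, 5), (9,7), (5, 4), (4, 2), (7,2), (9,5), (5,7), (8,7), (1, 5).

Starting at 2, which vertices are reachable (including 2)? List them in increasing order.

Start at 2.
Its neighbours: 1, 4, 7.
Then their neighbours: 3, 5, 8, 9.
Nothing further is reachable.

1, 2, 3, 4, 5, 7, 8, 9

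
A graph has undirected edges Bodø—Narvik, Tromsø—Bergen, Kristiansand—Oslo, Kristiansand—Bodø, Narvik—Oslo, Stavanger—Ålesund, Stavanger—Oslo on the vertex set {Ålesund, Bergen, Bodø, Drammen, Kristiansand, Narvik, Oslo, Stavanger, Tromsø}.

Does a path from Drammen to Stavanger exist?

Drammen has no edges, so nothing is reachable from it.

No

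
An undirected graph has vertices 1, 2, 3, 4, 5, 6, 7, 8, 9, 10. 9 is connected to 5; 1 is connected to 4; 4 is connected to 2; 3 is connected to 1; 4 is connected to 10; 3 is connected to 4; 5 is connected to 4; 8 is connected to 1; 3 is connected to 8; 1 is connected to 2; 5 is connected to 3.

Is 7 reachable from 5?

No

Explore from 5.
Distance 1: reach 3, 4, 9.
Distance 2: reach 1, 2, 8, 10.
The search is exhausted without reaching 7; it lies in a different component.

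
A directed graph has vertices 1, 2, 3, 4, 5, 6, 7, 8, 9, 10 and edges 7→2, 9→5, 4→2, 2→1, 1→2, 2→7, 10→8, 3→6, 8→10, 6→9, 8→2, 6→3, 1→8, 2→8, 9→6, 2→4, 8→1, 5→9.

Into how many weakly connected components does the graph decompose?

2

From 1: component {1, 2, 4, 7, 8, 10}.
From 3: component {3, 5, 6, 9}.
That's 2 components.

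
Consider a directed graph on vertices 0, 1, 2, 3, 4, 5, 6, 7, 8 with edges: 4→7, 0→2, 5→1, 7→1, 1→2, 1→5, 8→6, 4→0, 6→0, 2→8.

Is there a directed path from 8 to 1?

Explore from 8.
Distance 1: reach 6.
Distance 2: reach 0.
Distance 3: reach 2.
The search from 8 is exhausted; no directed path reaches 1.

No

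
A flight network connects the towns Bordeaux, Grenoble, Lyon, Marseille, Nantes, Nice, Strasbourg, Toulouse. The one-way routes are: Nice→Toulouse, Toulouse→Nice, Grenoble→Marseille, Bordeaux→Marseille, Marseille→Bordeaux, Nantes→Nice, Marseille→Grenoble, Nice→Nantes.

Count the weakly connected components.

4

From Bordeaux: component {Bordeaux, Grenoble, Marseille}.
From Lyon: component {Lyon}.
From Nantes: component {Nantes, Nice, Toulouse}.
From Strasbourg: component {Strasbourg}.
That's 4 components.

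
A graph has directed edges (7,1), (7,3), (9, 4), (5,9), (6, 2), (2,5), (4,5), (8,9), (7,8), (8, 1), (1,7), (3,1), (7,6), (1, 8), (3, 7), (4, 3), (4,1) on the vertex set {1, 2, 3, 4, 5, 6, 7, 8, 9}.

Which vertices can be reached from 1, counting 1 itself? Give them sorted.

1, 2, 3, 4, 5, 6, 7, 8, 9

Start at 1.
Its neighbours: 7, 8.
Then their neighbours: 3, 6, 9.
Then next layer: 2, 4.
Then next layer: 5.
Every vertex is now reached.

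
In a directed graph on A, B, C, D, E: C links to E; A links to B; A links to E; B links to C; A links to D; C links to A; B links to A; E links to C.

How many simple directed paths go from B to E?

B→A→E
B→C→A→E
B→C→E

3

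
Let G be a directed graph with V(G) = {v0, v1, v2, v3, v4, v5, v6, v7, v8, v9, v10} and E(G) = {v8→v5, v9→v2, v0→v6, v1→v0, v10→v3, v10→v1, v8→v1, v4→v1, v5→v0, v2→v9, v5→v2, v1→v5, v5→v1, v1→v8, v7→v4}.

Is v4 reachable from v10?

Explore from v10.
Distance 1: reach v1, v3.
Distance 2: reach v0, v5, v8.
Distance 3: reach v2, v6.
Distance 4: reach v9.
The search from v10 is exhausted; no directed path reaches v4.

No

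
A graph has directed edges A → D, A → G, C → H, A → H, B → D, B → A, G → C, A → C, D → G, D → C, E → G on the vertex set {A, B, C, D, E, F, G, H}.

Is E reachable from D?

No

Explore from D.
Distance 1: reach C, G.
Distance 2: reach H.
The search from D is exhausted; no directed path reaches E.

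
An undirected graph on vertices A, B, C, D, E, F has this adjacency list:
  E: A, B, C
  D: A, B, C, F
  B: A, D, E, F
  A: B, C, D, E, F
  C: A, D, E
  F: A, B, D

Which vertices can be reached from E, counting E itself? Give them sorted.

A, B, C, D, E, F

Start at E.
Its neighbours: A, B, C.
Then their neighbours: D, F.
Every vertex is now reached.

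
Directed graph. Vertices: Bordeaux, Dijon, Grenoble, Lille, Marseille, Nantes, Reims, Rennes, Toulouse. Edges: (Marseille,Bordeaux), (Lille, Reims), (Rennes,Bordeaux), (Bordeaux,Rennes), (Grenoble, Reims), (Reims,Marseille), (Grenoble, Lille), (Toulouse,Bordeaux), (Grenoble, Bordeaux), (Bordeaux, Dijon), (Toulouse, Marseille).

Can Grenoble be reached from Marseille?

Explore from Marseille.
Distance 1: reach Bordeaux.
Distance 2: reach Dijon, Rennes.
The search from Marseille is exhausted; no directed path reaches Grenoble.

No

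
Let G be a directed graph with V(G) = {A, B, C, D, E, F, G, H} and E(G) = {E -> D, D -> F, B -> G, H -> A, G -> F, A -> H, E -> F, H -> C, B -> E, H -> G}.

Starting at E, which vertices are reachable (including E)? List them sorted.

D, E, F

Start at E.
Its neighbours: D, F.
Nothing further is reachable.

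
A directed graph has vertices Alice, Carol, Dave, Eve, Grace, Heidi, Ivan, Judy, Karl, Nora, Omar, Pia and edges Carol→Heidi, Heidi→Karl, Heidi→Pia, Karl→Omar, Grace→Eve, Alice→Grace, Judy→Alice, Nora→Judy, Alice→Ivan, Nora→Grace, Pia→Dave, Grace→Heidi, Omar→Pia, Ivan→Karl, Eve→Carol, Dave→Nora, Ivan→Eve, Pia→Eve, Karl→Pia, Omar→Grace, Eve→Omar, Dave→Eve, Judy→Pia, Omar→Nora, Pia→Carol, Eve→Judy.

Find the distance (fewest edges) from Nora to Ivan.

3

Distance 0: Nora.
Distance 1: Grace, Judy.
Distance 2: Alice, Eve, Heidi, Pia.
Distance 3: Carol, Dave, Ivan, Karl, Omar — contains Ivan.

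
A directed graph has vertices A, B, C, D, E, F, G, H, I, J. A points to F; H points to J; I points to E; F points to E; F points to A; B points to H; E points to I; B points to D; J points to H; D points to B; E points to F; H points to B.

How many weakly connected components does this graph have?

4

From A: component {A, E, F, I}.
From B: component {B, D, H, J}.
From C: component {C}.
From G: component {G}.
That's 4 components.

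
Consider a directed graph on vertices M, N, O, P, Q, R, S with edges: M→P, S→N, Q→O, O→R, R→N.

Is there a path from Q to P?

Explore from Q.
Distance 1: reach O.
Distance 2: reach R.
Distance 3: reach N.
The search from Q is exhausted; no directed path reaches P.

No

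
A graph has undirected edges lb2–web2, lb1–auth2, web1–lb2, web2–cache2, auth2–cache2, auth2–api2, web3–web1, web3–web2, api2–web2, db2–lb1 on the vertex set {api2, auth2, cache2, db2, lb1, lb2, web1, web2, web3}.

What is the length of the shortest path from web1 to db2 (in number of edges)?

6

Distance 0: web1.
Distance 1: lb2, web3.
Distance 2: web2.
Distance 3: api2, cache2.
Distance 4: auth2.
Distance 5: lb1.
Distance 6: db2 — contains db2.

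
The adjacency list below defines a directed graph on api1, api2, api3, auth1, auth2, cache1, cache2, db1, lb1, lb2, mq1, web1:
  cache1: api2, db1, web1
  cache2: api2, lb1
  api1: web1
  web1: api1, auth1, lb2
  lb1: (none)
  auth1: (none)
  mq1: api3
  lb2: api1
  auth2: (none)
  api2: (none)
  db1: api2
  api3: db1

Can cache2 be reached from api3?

No

Explore from api3.
Distance 1: reach db1.
Distance 2: reach api2.
The search from api3 is exhausted; no directed path reaches cache2.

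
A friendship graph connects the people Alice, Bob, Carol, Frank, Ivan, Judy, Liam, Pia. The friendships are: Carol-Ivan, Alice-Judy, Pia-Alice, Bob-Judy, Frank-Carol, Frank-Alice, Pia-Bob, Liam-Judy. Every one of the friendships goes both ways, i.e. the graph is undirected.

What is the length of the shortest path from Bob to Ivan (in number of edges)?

5

Distance 0: Bob.
Distance 1: Judy, Pia.
Distance 2: Alice, Liam.
Distance 3: Frank.
Distance 4: Carol.
Distance 5: Ivan — contains Ivan.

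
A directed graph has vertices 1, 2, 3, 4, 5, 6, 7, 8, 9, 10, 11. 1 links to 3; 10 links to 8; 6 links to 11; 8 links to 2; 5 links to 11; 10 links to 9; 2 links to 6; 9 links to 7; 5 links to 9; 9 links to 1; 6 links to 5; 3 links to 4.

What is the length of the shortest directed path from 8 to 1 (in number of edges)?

5

Distance 0: 8.
Distance 1: 2.
Distance 2: 6.
Distance 3: 5, 11.
Distance 4: 9.
Distance 5: 1, 7 — contains 1.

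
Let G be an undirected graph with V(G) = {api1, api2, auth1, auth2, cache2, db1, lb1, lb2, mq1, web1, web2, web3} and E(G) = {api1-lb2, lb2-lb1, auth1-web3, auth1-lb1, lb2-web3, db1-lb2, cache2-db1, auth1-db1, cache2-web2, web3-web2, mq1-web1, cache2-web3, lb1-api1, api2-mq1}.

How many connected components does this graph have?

3

From api1: component {api1, auth1, cache2, db1, lb1, lb2, web2, web3}.
From api2: component {api2, mq1, web1}.
From auth2: component {auth2}.
That's 3 components.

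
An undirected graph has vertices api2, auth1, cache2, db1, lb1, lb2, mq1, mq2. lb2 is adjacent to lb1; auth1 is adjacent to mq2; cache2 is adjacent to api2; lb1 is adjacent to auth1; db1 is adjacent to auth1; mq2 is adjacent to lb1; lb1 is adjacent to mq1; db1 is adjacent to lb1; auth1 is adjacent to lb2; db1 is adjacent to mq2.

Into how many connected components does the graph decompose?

From api2: component {api2, cache2}.
From auth1: component {auth1, db1, lb1, lb2, mq1, mq2}.
That's 2 components.

2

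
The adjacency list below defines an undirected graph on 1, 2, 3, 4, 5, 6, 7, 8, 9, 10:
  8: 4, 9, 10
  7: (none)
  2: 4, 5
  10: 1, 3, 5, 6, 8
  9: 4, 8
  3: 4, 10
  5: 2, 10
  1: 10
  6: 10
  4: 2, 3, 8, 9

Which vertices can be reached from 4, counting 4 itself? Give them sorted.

Start at 4.
Its neighbours: 2, 3, 8, 9.
Then their neighbours: 5, 10.
Then next layer: 1, 6.
Nothing further is reachable.

1, 2, 3, 4, 5, 6, 8, 9, 10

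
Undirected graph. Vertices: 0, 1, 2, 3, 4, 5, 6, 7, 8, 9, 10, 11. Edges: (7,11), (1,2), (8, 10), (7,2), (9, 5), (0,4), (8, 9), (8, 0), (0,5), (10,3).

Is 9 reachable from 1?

Explore from 1.
Distance 1: reach 2.
Distance 2: reach 7.
Distance 3: reach 11.
The search is exhausted without reaching 9; it lies in a different component.

No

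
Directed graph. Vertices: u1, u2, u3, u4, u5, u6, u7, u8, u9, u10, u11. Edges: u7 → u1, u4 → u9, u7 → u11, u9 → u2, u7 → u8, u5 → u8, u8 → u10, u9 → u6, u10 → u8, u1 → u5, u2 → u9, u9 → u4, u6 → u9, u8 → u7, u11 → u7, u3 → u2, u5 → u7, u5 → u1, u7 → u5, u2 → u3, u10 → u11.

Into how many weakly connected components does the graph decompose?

From u1: component {u1, u5, u7, u8, u10, u11}.
From u2: component {u2, u3, u4, u6, u9}.
That's 2 components.

2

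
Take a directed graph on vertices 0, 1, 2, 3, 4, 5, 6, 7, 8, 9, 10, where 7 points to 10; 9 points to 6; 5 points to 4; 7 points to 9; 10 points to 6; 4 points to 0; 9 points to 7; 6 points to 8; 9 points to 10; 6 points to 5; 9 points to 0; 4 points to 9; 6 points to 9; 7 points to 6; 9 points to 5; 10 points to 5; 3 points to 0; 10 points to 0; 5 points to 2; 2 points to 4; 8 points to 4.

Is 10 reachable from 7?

Explore from 7.
Distance 1: reach 6, 9, 10.
Found 10.

Yes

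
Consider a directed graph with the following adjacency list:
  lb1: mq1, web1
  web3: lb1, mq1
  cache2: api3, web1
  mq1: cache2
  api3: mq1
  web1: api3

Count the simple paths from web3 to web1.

web3→lb1→mq1→cache2→web1
web3→lb1→web1
web3→mq1→cache2→web1

3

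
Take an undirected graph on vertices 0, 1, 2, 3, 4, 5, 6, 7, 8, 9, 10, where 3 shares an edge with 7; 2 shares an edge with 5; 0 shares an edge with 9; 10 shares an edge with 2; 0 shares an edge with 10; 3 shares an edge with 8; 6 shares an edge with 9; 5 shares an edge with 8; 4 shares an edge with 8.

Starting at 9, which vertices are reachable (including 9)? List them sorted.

0, 2, 3, 4, 5, 6, 7, 8, 9, 10

Start at 9.
Its neighbours: 0, 6.
Then their neighbours: 10.
Then next layer: 2.
Then next layer: 5.
Then next layer: 8.
Then next layer: 3, 4.
Then next layer: 7.
Nothing further is reachable.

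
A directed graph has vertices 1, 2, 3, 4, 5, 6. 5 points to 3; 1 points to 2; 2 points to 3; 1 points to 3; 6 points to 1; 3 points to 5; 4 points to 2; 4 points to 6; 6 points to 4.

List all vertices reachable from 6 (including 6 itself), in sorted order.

Start at 6.
Its neighbours: 1, 4.
Then their neighbours: 2, 3.
Then next layer: 5.
Every vertex is now reached.

1, 2, 3, 4, 5, 6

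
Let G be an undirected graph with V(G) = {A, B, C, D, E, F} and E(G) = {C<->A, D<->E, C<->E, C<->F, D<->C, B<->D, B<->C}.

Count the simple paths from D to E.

3

D–B–C–E
D–C–E
D–E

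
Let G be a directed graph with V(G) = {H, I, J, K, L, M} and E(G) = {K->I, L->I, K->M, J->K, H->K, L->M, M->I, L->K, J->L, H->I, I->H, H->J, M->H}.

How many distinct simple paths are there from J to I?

10

J→K→I
J→K→M→H→I
J→K→M→I
J→L→I
J→L→K→I
J→L→K→M→H→I
J→L→K→M→I
J→L→M→H→I
J→L→M→H→K→I
J→L→M→I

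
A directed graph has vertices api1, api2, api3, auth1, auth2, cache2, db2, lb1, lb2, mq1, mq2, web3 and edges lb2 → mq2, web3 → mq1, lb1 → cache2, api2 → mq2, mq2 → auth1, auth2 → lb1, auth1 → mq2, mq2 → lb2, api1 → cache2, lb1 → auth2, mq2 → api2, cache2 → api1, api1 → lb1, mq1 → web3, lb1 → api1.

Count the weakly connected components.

5

From api1: component {api1, auth2, cache2, lb1}.
From api2: component {api2, auth1, lb2, mq2}.
From api3: component {api3}.
From db2: component {db2}.
From mq1: component {mq1, web3}.
That's 5 components.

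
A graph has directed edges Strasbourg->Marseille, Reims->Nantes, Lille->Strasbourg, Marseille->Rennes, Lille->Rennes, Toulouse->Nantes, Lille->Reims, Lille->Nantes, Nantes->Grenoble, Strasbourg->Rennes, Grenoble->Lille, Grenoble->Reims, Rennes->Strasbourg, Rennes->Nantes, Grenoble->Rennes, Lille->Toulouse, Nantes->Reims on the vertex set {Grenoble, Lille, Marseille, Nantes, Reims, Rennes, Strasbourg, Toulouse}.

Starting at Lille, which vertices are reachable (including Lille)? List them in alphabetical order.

Start at Lille.
Its neighbours: Nantes, Reims, Rennes, Strasbourg, Toulouse.
Then their neighbours: Grenoble, Marseille.
Every vertex is now reached.

Grenoble, Lille, Marseille, Nantes, Reims, Rennes, Strasbourg, Toulouse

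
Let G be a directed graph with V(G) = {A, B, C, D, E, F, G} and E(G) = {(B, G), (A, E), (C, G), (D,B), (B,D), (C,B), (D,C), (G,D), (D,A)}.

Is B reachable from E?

No

E has no outgoing edges, so nothing is reachable from it.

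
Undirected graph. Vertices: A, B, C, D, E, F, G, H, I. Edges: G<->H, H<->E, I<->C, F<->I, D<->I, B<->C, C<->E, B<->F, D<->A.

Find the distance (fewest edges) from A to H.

Distance 0: A.
Distance 1: D.
Distance 2: I.
Distance 3: C, F.
Distance 4: B, E.
Distance 5: H — contains H.

5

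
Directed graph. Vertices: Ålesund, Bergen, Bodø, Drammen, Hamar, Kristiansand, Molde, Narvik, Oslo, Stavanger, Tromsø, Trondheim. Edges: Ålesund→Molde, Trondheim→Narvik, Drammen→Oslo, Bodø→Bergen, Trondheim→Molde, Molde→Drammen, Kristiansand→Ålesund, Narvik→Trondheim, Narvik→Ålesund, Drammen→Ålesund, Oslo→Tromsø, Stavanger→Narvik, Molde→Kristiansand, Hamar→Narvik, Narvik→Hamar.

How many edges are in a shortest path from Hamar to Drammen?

4

Distance 0: Hamar.
Distance 1: Narvik.
Distance 2: Ålesund, Trondheim.
Distance 3: Molde.
Distance 4: Drammen, Kristiansand — contains Drammen.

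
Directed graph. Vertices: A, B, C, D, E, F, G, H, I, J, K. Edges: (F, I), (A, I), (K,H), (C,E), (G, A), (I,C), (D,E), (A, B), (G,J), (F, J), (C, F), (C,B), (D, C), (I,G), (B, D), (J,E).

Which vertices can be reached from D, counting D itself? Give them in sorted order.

Start at D.
Its neighbours: C, E.
Then their neighbours: B, F.
Then next layer: I, J.
Then next layer: G.
Then next layer: A.
Nothing further is reachable.

A, B, C, D, E, F, G, I, J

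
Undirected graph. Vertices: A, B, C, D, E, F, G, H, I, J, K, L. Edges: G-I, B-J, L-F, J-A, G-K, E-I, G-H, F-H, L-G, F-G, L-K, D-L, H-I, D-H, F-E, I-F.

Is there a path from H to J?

Explore from H.
Distance 1: reach D, F, G, I.
Distance 2: reach E, K, L.
The search is exhausted without reaching J; it lies in a different component.

No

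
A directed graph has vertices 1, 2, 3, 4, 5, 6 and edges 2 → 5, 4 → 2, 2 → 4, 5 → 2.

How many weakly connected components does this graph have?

From 1: component {1}.
From 2: component {2, 4, 5}.
From 3: component {3}.
From 6: component {6}.
That's 4 components.

4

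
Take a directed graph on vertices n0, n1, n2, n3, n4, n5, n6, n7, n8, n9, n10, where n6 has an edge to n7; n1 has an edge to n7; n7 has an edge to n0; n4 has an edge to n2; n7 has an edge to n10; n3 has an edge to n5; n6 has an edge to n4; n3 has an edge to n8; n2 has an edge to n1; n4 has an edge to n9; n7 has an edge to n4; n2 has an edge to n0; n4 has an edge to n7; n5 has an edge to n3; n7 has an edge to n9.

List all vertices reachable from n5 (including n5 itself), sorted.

Start at n5.
Its neighbours: n3.
Then their neighbours: n8.
Nothing further is reachable.

n3, n5, n8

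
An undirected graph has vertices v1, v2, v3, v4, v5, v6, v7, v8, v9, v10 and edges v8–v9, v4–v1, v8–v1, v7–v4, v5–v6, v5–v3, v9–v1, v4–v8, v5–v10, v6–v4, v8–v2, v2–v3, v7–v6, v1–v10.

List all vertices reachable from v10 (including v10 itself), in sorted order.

v1, v2, v3, v4, v5, v6, v7, v8, v9, v10

Start at v10.
Its neighbours: v1, v5.
Then their neighbours: v3, v4, v6, v8, v9.
Then next layer: v2, v7.
Every vertex is now reached.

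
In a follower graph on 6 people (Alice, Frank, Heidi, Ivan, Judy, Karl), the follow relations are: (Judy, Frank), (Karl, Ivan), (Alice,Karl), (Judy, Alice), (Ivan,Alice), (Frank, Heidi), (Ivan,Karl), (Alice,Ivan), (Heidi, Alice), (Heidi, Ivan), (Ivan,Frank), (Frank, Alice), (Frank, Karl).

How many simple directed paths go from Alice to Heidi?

Alice→Ivan→Frank→Heidi
Alice→Karl→Ivan→Frank→Heidi

2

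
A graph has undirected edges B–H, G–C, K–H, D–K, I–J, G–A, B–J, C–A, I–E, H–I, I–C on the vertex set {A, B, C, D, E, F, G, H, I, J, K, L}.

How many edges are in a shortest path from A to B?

Distance 0: A.
Distance 1: C, G.
Distance 2: I.
Distance 3: E, H, J.
Distance 4: B, K — contains B.

4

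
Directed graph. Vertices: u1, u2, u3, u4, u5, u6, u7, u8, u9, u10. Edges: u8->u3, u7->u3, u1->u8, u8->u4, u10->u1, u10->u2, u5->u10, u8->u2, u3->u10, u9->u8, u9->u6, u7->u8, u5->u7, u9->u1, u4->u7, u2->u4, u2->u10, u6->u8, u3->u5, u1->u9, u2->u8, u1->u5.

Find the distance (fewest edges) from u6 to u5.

Distance 0: u6.
Distance 1: u8.
Distance 2: u2, u3, u4.
Distance 3: u5, u7, u10 — contains u5.

3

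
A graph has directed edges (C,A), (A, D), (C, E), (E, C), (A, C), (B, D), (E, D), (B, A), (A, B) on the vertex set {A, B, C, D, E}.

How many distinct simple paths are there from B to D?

B→A→C→E→D
B→A→D
B→D

3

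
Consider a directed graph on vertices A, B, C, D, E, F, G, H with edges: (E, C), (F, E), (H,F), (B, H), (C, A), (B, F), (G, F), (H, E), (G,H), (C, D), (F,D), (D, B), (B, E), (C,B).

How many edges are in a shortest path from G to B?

Distance 0: G.
Distance 1: F, H.
Distance 2: D, E.
Distance 3: B, C — contains B.

3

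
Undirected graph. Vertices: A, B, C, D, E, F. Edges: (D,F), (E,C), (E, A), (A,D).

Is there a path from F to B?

No

Explore from F.
Distance 1: reach D.
Distance 2: reach A.
Distance 3: reach E.
Distance 4: reach C.
The search is exhausted without reaching B; it lies in a different component.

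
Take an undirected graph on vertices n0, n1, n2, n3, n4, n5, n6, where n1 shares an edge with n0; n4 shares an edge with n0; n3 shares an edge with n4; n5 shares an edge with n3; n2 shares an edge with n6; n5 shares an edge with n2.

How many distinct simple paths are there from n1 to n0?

n1–n0

1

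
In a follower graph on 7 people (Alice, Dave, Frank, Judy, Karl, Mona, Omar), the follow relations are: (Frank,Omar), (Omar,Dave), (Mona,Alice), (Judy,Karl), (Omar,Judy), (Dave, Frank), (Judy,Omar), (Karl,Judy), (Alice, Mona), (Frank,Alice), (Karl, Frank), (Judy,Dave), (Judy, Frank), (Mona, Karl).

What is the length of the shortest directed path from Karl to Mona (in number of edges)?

3

Distance 0: Karl.
Distance 1: Frank, Judy.
Distance 2: Alice, Dave, Omar.
Distance 3: Mona — contains Mona.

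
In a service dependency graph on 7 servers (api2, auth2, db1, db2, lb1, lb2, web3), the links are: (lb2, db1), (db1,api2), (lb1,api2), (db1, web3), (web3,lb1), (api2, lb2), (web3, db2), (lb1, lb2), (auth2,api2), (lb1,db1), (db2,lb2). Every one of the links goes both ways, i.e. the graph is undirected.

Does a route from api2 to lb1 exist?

Yes

Explore from api2.
Distance 1: reach auth2, db1, lb1, lb2.
Found lb1.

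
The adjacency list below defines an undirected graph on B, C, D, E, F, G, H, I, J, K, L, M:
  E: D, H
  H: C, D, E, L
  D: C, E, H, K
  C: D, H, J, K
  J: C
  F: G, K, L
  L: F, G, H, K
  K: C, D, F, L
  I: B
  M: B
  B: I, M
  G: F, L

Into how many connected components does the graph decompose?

From B: component {B, I, M}.
From C: component {C, D, E, F, G, H, J, K, L}.
That's 2 components.

2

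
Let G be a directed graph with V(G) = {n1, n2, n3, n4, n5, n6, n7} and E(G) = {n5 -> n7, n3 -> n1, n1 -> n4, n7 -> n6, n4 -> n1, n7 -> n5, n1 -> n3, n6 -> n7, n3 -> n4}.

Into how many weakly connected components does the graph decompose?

3

From n1: component {n1, n3, n4}.
From n2: component {n2}.
From n5: component {n5, n6, n7}.
That's 3 components.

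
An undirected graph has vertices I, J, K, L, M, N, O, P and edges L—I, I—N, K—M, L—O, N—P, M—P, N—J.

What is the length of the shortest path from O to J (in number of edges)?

4

Distance 0: O.
Distance 1: L.
Distance 2: I.
Distance 3: N.
Distance 4: J, P — contains J.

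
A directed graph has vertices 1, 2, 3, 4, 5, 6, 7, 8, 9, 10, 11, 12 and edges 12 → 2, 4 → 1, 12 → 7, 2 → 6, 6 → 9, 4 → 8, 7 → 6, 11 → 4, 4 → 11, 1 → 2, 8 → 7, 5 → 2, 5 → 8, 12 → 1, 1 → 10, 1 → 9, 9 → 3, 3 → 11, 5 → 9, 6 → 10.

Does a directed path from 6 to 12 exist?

Explore from 6.
Distance 1: reach 9, 10.
Distance 2: reach 3.
Distance 3: reach 11.
Distance 4: reach 4.
Distance 5: reach 1, 8.
Distance 6: reach 2, 7.
The search from 6 is exhausted; no directed path reaches 12.

No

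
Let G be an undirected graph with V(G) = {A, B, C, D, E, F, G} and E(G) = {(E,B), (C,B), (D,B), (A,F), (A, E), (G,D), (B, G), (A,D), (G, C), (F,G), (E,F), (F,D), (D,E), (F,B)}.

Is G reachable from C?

Explore from C.
Distance 1: reach B, G.
Found G.

Yes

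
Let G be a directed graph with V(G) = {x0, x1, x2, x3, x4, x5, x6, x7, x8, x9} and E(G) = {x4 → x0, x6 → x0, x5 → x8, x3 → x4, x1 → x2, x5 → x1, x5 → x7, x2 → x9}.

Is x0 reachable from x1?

No

Explore from x1.
Distance 1: reach x2.
Distance 2: reach x9.
The search from x1 is exhausted; no directed path reaches x0.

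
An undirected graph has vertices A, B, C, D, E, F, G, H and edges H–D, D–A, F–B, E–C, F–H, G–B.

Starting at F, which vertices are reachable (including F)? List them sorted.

Start at F.
Its neighbours: B, H.
Then their neighbours: D, G.
Then next layer: A.
Nothing further is reachable.

A, B, D, F, G, H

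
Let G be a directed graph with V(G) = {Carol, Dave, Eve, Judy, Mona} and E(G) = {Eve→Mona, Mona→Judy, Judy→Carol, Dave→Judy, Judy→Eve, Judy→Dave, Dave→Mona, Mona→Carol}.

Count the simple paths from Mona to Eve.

1

Mona→Judy→Eve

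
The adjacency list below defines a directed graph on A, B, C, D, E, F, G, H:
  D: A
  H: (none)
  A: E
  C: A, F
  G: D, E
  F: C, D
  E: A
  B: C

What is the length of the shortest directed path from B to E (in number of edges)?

3

Distance 0: B.
Distance 1: C.
Distance 2: A, F.
Distance 3: D, E — contains E.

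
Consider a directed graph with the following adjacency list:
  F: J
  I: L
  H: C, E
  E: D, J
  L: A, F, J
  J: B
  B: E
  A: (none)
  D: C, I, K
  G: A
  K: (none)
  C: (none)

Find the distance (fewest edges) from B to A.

Distance 0: B.
Distance 1: E.
Distance 2: D, J.
Distance 3: C, I, K.
Distance 4: L.
Distance 5: A, F — contains A.

5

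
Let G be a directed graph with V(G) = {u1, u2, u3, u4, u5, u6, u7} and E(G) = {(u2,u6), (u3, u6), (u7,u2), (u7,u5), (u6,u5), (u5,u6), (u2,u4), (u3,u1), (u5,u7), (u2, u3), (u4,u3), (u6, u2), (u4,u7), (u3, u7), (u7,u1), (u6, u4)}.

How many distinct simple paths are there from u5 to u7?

6

u5→u6→u2→u3→u7
u5→u6→u2→u4→u3→u7
u5→u6→u2→u4→u7
u5→u6→u4→u3→u7
u5→u6→u4→u7
u5→u7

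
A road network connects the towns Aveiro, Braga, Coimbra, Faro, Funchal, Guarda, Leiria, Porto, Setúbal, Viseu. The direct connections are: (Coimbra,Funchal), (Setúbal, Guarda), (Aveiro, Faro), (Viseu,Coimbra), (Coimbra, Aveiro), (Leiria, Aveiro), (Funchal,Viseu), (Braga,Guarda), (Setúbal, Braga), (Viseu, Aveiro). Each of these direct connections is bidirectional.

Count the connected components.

3

From Aveiro: component {Aveiro, Coimbra, Faro, Funchal, Leiria, Viseu}.
From Braga: component {Braga, Guarda, Setúbal}.
From Porto: component {Porto}.
That's 3 components.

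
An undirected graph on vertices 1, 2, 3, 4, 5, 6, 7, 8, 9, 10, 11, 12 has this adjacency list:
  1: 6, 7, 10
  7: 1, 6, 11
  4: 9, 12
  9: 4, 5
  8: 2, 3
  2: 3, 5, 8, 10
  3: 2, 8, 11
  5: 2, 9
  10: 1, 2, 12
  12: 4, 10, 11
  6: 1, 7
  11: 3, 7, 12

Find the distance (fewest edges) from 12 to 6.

Distance 0: 12.
Distance 1: 4, 10, 11.
Distance 2: 1, 2, 3, 7, 9.
Distance 3: 5, 6, 8 — contains 6.

3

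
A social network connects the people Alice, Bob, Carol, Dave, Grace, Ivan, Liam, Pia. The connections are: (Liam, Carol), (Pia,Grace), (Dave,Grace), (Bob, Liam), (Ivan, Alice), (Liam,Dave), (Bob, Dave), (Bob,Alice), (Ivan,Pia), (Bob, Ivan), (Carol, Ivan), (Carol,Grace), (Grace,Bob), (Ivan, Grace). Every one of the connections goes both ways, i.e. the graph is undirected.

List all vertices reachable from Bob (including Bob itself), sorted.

Alice, Bob, Carol, Dave, Grace, Ivan, Liam, Pia

Start at Bob.
Its neighbours: Alice, Dave, Grace, Ivan, Liam.
Then their neighbours: Carol, Pia.
Every vertex is now reached.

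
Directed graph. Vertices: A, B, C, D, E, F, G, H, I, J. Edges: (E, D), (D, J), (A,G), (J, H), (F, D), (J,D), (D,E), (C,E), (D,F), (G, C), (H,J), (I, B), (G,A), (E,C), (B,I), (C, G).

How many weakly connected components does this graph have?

2

From A: component {A, C, D, E, F, G, H, J}.
From B: component {B, I}.
That's 2 components.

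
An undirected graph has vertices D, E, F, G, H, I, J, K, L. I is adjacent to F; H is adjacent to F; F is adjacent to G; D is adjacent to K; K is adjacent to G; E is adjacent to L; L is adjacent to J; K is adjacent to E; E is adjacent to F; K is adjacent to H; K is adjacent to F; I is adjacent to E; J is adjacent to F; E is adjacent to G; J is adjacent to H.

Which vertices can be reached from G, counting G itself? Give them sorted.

Start at G.
Its neighbours: E, F, K.
Then their neighbours: D, H, I, J, L.
Every vertex is now reached.

D, E, F, G, H, I, J, K, L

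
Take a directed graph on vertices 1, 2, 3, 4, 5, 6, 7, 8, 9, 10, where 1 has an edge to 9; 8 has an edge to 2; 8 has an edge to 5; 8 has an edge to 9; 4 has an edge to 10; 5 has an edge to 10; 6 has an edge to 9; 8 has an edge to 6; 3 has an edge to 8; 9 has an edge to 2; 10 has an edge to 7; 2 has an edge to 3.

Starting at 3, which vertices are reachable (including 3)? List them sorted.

Start at 3.
Its neighbours: 8.
Then their neighbours: 2, 5, 6, 9.
Then next layer: 10.
Then next layer: 7.
Nothing further is reachable.

2, 3, 5, 6, 7, 8, 9, 10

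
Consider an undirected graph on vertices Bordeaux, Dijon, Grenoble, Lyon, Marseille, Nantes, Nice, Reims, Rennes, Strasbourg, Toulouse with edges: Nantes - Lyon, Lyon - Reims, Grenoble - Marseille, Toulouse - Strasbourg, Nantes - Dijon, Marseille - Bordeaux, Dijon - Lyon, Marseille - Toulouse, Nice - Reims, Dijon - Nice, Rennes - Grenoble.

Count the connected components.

From Bordeaux: component {Bordeaux, Grenoble, Marseille, Rennes, Strasbourg, Toulouse}.
From Dijon: component {Dijon, Lyon, Nantes, Nice, Reims}.
That's 2 components.

2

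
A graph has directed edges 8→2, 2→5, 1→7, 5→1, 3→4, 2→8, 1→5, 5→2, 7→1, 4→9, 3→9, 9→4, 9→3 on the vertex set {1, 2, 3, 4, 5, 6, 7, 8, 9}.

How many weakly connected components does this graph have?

3

From 1: component {1, 2, 5, 7, 8}.
From 3: component {3, 4, 9}.
From 6: component {6}.
That's 3 components.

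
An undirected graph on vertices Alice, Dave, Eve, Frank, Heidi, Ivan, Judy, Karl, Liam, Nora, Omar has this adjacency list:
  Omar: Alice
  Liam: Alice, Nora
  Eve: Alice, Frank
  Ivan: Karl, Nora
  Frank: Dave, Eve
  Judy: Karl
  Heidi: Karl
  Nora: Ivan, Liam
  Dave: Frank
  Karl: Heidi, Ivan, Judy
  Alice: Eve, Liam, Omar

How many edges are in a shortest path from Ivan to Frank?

Distance 0: Ivan.
Distance 1: Karl, Nora.
Distance 2: Heidi, Judy, Liam.
Distance 3: Alice.
Distance 4: Eve, Omar.
Distance 5: Frank — contains Frank.

5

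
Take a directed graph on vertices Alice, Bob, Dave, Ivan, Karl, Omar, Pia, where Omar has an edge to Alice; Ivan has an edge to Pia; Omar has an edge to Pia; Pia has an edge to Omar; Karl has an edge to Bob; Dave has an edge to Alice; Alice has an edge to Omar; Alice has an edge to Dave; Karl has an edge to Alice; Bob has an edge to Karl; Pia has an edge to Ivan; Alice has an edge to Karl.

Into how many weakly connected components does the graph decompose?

1

From Alice: component {Alice, Bob, Dave, Ivan, Karl, Omar, Pia}.
That's 1 component.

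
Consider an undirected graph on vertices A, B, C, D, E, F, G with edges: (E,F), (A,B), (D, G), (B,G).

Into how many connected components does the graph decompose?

From A: component {A, B, D, G}.
From C: component {C}.
From E: component {E, F}.
That's 3 components.

3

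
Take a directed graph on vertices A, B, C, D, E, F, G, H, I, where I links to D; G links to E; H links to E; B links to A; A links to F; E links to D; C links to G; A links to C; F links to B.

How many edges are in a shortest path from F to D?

6

Distance 0: F.
Distance 1: B.
Distance 2: A.
Distance 3: C.
Distance 4: G.
Distance 5: E.
Distance 6: D — contains D.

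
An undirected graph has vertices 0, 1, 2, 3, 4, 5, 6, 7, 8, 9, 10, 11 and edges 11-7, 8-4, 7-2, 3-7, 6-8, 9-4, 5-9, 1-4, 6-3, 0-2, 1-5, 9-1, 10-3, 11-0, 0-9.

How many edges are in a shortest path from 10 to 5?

Distance 0: 10.
Distance 1: 3.
Distance 2: 6, 7.
Distance 3: 2, 8, 11.
Distance 4: 0, 4.
Distance 5: 1, 9.
Distance 6: 5 — contains 5.

6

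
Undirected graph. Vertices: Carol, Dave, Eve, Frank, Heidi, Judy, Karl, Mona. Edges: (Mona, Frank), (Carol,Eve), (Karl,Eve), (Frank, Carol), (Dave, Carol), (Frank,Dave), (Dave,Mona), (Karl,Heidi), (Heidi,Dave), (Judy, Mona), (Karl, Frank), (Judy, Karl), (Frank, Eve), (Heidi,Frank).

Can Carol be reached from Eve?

Explore from Eve.
Distance 1: reach Carol, Frank, Karl.
Found Carol.

Yes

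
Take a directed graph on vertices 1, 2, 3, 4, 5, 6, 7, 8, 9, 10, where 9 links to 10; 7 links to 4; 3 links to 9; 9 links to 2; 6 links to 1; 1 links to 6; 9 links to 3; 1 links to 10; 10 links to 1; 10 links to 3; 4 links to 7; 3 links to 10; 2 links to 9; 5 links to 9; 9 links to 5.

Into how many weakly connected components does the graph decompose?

3

From 1: component {1, 2, 3, 5, 6, 9, 10}.
From 4: component {4, 7}.
From 8: component {8}.
That's 3 components.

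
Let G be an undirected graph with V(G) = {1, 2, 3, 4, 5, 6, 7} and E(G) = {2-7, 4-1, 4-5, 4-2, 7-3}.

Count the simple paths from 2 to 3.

1

2–7–3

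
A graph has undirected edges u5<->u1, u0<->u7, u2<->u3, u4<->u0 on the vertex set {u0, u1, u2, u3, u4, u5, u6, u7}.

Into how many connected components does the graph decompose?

4

From u0: component {u0, u4, u7}.
From u1: component {u1, u5}.
From u2: component {u2, u3}.
From u6: component {u6}.
That's 4 components.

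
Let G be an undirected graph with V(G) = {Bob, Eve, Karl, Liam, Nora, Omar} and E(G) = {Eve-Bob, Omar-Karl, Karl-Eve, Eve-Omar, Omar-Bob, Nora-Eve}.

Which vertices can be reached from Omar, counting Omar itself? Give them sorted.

Start at Omar.
Its neighbours: Bob, Eve, Karl.
Then their neighbours: Nora.
Nothing further is reachable.

Bob, Eve, Karl, Nora, Omar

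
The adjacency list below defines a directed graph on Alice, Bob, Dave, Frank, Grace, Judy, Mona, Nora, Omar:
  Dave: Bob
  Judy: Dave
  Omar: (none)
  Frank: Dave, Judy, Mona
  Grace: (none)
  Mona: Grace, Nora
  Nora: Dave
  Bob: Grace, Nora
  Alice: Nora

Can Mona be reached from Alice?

Explore from Alice.
Distance 1: reach Nora.
Distance 2: reach Dave.
Distance 3: reach Bob.
Distance 4: reach Grace.
The search from Alice is exhausted; no directed path reaches Mona.

No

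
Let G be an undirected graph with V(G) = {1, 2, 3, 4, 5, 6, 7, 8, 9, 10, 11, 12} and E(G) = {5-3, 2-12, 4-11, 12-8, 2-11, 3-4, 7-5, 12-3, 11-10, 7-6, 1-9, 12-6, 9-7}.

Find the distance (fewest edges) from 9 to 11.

Distance 0: 9.
Distance 1: 1, 7.
Distance 2: 5, 6.
Distance 3: 3, 12.
Distance 4: 2, 4, 8.
Distance 5: 11 — contains 11.

5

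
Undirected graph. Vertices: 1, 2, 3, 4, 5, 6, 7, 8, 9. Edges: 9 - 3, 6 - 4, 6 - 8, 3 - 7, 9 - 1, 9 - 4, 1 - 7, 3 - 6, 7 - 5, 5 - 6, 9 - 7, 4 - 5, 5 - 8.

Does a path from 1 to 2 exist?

Explore from 1.
Distance 1: reach 7, 9.
Distance 2: reach 3, 4, 5.
Distance 3: reach 6, 8.
The search is exhausted without reaching 2; it lies in a different component.

No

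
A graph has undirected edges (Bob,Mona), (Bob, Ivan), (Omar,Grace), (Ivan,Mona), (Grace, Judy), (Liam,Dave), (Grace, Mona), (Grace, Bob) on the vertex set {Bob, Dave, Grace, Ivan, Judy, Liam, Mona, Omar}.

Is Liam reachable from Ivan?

No

Explore from Ivan.
Distance 1: reach Bob, Mona.
Distance 2: reach Grace.
Distance 3: reach Judy, Omar.
The search is exhausted without reaching Liam; it lies in a different component.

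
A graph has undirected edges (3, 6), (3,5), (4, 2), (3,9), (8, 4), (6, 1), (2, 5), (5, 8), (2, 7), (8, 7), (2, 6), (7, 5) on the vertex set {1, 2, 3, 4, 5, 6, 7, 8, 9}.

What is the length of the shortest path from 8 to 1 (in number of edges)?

4

Distance 0: 8.
Distance 1: 4, 5, 7.
Distance 2: 2, 3.
Distance 3: 6, 9.
Distance 4: 1 — contains 1.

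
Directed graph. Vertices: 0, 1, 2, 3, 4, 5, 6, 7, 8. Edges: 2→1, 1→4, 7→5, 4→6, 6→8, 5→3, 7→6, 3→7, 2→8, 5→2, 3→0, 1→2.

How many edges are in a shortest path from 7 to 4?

4

Distance 0: 7.
Distance 1: 5, 6.
Distance 2: 2, 3, 8.
Distance 3: 0, 1.
Distance 4: 4 — contains 4.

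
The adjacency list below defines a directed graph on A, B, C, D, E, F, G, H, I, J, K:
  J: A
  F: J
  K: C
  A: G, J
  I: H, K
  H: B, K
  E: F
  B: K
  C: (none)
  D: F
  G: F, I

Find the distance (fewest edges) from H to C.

2

Distance 0: H.
Distance 1: B, K.
Distance 2: C — contains C.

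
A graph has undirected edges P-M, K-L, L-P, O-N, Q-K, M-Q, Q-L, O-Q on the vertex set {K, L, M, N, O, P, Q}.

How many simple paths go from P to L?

P–L
P–M–Q–K–L
P–M–Q–L

3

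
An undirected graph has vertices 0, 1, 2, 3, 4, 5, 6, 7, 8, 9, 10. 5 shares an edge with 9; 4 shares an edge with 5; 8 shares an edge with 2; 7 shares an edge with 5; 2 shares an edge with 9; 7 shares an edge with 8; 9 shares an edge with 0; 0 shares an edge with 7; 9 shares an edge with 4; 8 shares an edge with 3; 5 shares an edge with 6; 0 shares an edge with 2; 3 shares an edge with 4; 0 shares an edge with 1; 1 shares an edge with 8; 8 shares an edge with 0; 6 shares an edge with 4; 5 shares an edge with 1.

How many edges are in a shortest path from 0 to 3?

Distance 0: 0.
Distance 1: 1, 2, 7, 8, 9.
Distance 2: 3, 4, 5 — contains 3.

2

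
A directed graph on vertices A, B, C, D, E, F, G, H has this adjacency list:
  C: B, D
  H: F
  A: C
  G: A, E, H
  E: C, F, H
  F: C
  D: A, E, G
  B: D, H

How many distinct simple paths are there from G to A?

G→A
G→E→C→B→D→A
G→E→C→D→A
G→E→F→C→B→D→A
G→E→F→C→D→A
G→E→H→F→C→B→D→A
G→E→H→F→C→D→A
G→H→F→C→B→D→A
G→H→F→C→D→A

9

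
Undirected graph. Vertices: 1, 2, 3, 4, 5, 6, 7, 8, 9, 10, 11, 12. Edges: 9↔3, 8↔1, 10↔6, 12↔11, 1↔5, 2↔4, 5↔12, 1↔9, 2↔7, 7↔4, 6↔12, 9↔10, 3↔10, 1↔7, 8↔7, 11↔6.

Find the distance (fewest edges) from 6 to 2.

5

Distance 0: 6.
Distance 1: 10, 11, 12.
Distance 2: 3, 5, 9.
Distance 3: 1.
Distance 4: 7, 8.
Distance 5: 2, 4 — contains 2.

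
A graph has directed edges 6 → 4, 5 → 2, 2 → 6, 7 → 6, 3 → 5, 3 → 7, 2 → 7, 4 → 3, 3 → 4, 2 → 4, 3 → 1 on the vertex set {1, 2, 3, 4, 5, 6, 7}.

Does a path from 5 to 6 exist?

Explore from 5.
Distance 1: reach 2.
Distance 2: reach 4, 6, 7.
Found 6.

Yes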